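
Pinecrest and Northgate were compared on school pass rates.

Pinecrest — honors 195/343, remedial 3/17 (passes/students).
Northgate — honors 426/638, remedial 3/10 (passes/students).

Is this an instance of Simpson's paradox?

No

Honors: Pinecrest 195/343 = 56.9%, Northgate 426/638 = 66.8% → Northgate
Remedial: Pinecrest 3/17 = 17.6%, Northgate 3/10 = 30.0% → Northgate
Overall: Pinecrest 198/360 = 55.0%, Northgate 429/648 = 66.2% → Northgate
Northgate wins overall and in every student group — no reversal.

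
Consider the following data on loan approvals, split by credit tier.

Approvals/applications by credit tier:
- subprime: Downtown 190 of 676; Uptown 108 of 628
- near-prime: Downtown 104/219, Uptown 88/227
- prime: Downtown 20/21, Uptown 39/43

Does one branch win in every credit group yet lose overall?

No

Subprime: Downtown 190/676 = 28.1%, Uptown 108/628 = 17.2% → Downtown
Near-prime: Downtown 104/219 = 47.5%, Uptown 88/227 = 38.8% → Downtown
Prime: Downtown 20/21 = 95.2%, Uptown 39/43 = 90.7% → Downtown
Overall: Downtown 314/916 = 34.3%, Uptown 235/898 = 26.2% → Downtown
Downtown wins overall and in every credit group — no reversal.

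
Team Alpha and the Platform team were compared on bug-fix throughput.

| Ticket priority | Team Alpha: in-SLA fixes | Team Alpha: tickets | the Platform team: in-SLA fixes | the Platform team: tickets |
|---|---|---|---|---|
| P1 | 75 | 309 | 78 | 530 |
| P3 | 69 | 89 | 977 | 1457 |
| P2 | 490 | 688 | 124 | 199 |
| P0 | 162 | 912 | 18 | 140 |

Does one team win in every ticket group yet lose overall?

Yes

P1: Team Alpha 75/309 = 24.3%, the Platform team 78/530 = 14.7% → Team Alpha
P3: Team Alpha 69/89 = 77.5%, the Platform team 977/1457 = 67.1% → Team Alpha
P2: Team Alpha 490/688 = 71.2%, the Platform team 124/199 = 62.3% → Team Alpha
P0: Team Alpha 162/912 = 17.8%, the Platform team 18/140 = 12.9% → Team Alpha
Overall: Team Alpha 796/1998 = 39.8%, the Platform team 1197/2326 = 51.5% → the Platform team
Team Alpha wins each ticket group but the Platform team wins overall — the comparison reverses. Team Alpha's tickets skew toward P0, which has a lower base rate.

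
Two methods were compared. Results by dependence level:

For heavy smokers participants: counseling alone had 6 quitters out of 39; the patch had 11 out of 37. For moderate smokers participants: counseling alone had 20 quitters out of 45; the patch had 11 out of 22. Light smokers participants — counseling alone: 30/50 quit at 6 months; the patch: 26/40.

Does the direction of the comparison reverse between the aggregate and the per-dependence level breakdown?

Heavy smokers: counseling alone 6/39 = 15.4%, the patch 11/37 = 29.7% → the patch
Moderate smokers: counseling alone 20/45 = 44.4%, the patch 11/22 = 50.0% → the patch
Light smokers: counseling alone 30/50 = 60.0%, the patch 26/40 = 65.0% → the patch
Overall: counseling alone 56/134 = 41.8%, the patch 48/99 = 48.5% → the patch
The patch wins overall and in every dependence group — no reversal.

No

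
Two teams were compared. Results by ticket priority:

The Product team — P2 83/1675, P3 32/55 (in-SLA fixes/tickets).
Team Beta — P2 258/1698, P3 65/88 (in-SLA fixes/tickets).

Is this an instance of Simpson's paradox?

No

P2: the Product team 83/1675 = 5.0%, Team Beta 258/1698 = 15.2% → Team Beta
P3: the Product team 32/55 = 58.2%, Team Beta 65/88 = 73.9% → Team Beta
Overall: the Product team 115/1730 = 6.6%, Team Beta 323/1786 = 18.1% → Team Beta
Team Beta wins overall and in every ticket group — no reversal.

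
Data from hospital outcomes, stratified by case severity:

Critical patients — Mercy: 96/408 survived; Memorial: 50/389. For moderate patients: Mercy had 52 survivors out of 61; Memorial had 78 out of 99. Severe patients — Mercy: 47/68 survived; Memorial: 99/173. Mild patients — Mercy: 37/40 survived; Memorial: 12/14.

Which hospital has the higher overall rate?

Mercy

Critical: Mercy 96/408 = 23.5%, Memorial 50/389 = 12.9% → Mercy
Moderate: Mercy 52/61 = 85.2%, Memorial 78/99 = 78.8% → Mercy
Severe: Mercy 47/68 = 69.1%, Memorial 99/173 = 57.2% → Mercy
Mild: Mercy 37/40 = 92.5%, Memorial 12/14 = 85.7% → Mercy
Overall: Mercy 232/577 = 40.2%, Memorial 239/675 = 35.4% → Mercy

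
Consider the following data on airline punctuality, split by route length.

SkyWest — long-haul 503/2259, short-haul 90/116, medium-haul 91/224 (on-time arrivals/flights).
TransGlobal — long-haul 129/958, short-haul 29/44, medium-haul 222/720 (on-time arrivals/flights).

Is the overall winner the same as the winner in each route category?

Yes

Long-haul: SkyWest 503/2259 = 22.3%, TransGlobal 129/958 = 13.5% → SkyWest
Short-haul: SkyWest 90/116 = 77.6%, TransGlobal 29/44 = 65.9% → SkyWest
Medium-haul: SkyWest 91/224 = 40.6%, TransGlobal 222/720 = 30.8% → SkyWest
Overall: SkyWest 684/2599 = 26.3%, TransGlobal 380/1722 = 22.1% → SkyWest
SkyWest wins overall and in every route group — no reversal.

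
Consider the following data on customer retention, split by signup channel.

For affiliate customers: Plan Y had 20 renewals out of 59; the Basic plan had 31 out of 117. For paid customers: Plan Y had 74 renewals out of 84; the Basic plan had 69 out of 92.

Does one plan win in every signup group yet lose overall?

No

Affiliate: Plan Y 20/59 = 33.9%, the Basic plan 31/117 = 26.5% → Plan Y
Paid: Plan Y 74/84 = 88.1%, the Basic plan 69/92 = 75.0% → Plan Y
Overall: Plan Y 94/143 = 65.7%, the Basic plan 100/209 = 47.8% → Plan Y
Plan Y wins overall and in every signup group — no reversal.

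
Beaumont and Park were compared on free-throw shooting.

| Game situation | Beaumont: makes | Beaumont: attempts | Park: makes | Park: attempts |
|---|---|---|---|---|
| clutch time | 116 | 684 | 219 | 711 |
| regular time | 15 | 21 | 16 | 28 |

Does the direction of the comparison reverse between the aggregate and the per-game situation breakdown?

Clutch time: Beaumont 116/684 = 17.0%, Park 219/711 = 30.8% → Park
Regular time: Beaumont 15/21 = 71.4%, Park 16/28 = 57.1% → Beaumont
Overall: Beaumont 131/705 = 18.6%, Park 235/739 = 31.8% → Park
Neither sweeps: Beaumont wins 1 of 2 groups, Park wins 1. Park wins overall but not every group — no Simpson reversal.

No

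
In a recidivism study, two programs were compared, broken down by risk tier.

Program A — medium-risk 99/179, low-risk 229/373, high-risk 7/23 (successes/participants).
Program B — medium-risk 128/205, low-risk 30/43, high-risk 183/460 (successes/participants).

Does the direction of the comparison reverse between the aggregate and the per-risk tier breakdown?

Yes

Medium-risk: Program A 99/179 = 55.3%, Program B 128/205 = 62.4% → Program B
Low-risk: Program A 229/373 = 61.4%, Program B 30/43 = 69.8% → Program B
High-risk: Program A 7/23 = 30.4%, Program B 183/460 = 39.8% → Program B
Overall: Program A 335/575 = 58.3%, Program B 341/708 = 48.2% → Program A
Program B wins each risk group but Program A wins overall — the comparison reverses. Program B's participants skew toward high-risk, which has a lower base rate.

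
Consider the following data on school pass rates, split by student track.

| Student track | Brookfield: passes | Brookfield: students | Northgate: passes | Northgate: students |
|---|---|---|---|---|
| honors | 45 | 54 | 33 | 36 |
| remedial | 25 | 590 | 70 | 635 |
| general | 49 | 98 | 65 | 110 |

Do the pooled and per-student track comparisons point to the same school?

Yes

Honors: Brookfield 45/54 = 83.3%, Northgate 33/36 = 91.7% → Northgate
Remedial: Brookfield 25/590 = 4.2%, Northgate 70/635 = 11.0% → Northgate
General: Brookfield 49/98 = 50.0%, Northgate 65/110 = 59.1% → Northgate
Overall: Brookfield 119/742 = 16.0%, Northgate 168/781 = 21.5% → Northgate
Northgate wins overall and in every student group — no reversal.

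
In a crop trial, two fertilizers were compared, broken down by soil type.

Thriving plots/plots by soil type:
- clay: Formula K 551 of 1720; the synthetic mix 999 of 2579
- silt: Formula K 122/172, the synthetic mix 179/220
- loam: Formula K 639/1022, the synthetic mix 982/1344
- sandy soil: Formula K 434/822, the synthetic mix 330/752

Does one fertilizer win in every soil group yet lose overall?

No

Clay: Formula K 551/1720 = 32.0%, the synthetic mix 999/2579 = 38.7% → the synthetic mix
Silt: Formula K 122/172 = 70.9%, the synthetic mix 179/220 = 81.4% → the synthetic mix
Loam: Formula K 639/1022 = 62.5%, the synthetic mix 982/1344 = 73.1% → the synthetic mix
Sandy soil: Formula K 434/822 = 52.8%, the synthetic mix 330/752 = 43.9% → Formula K
Overall: Formula K 1746/3736 = 46.7%, the synthetic mix 2490/4895 = 50.9% → the synthetic mix
Neither sweeps: Formula K wins 1 of 4 groups, the synthetic mix wins 3. The synthetic mix wins overall but not every group — no Simpson reversal.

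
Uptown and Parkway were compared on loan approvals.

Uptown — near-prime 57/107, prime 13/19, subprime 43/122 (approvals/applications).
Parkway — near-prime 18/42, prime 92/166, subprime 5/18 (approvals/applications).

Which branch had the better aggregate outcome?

Near-prime: Uptown 57/107 = 53.3%, Parkway 18/42 = 42.9% → Uptown
Prime: Uptown 13/19 = 68.4%, Parkway 92/166 = 55.4% → Uptown
Subprime: Uptown 43/122 = 35.2%, Parkway 5/18 = 27.8% → Uptown
Overall: Uptown 113/248 = 45.6%, Parkway 115/226 = 50.9% → Parkway
(Uptown wins every credit group but Parkway wins overall — Uptown's applications skew toward the low-rate subprime group.)

Parkway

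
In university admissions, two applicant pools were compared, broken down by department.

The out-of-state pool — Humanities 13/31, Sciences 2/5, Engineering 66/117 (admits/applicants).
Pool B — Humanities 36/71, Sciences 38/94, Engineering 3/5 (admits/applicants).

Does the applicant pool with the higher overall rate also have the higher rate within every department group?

No

Humanities: the out-of-state pool 13/31 = 41.9%, Pool B 36/71 = 50.7% → Pool B
Sciences: the out-of-state pool 2/5 = 40.0%, Pool B 38/94 = 40.4% → Pool B
Engineering: the out-of-state pool 66/117 = 56.4%, Pool B 3/5 = 60.0% → Pool B
Overall: the out-of-state pool 81/153 = 52.9%, Pool B 77/170 = 45.3% → the out-of-state pool
Pool B wins each department group but the out-of-state pool wins overall — the comparison reverses. Pool B's applicants skew toward Sciences, which has a lower base rate.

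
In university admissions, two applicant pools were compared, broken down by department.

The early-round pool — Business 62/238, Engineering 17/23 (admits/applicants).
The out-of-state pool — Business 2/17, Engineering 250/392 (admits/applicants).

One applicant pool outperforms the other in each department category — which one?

the early-round pool

Business: the early-round pool 62/238 = 26.1%, the out-of-state pool 2/17 = 11.8% → the early-round pool
Engineering: the early-round pool 17/23 = 73.9%, the out-of-state pool 250/392 = 63.8% → the early-round pool
The early-round pool has the higher rate in both groups.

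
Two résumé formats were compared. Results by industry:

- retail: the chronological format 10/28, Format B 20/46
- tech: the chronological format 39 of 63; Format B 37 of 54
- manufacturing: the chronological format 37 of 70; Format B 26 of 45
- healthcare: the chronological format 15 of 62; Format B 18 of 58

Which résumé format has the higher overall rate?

Retail: the chronological format 10/28 = 35.7%, Format B 20/46 = 43.5% → Format B
Tech: the chronological format 39/63 = 61.9%, Format B 37/54 = 68.5% → Format B
Manufacturing: the chronological format 37/70 = 52.9%, Format B 26/45 = 57.8% → Format B
Healthcare: the chronological format 15/62 = 24.2%, Format B 18/58 = 31.0% → Format B
Overall: the chronological format 101/223 = 45.3%, Format B 101/203 = 49.8% → Format B

Format B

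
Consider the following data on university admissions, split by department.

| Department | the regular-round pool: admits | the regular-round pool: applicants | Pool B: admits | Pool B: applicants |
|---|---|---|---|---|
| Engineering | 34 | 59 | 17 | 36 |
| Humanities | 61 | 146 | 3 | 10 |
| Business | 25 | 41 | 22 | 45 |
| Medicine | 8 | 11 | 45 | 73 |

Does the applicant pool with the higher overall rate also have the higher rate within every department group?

No

Engineering: the regular-round pool 34/59 = 57.6%, Pool B 17/36 = 47.2% → the regular-round pool
Humanities: the regular-round pool 61/146 = 41.8%, Pool B 3/10 = 30.0% → the regular-round pool
Business: the regular-round pool 25/41 = 61.0%, Pool B 22/45 = 48.9% → the regular-round pool
Medicine: the regular-round pool 8/11 = 72.7%, Pool B 45/73 = 61.6% → the regular-round pool
Overall: the regular-round pool 128/257 = 49.8%, Pool B 87/164 = 53.0% → Pool B
The regular-round pool wins each department group but Pool B wins overall — the comparison reverses. The regular-round pool's applicants skew toward Humanities, which has a lower base rate.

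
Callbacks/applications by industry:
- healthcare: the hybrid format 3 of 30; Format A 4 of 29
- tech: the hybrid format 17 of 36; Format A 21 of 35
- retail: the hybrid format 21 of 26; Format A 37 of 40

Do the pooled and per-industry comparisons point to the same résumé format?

Healthcare: the hybrid format 3/30 = 10.0%, Format A 4/29 = 13.8% → Format A
Tech: the hybrid format 17/36 = 47.2%, Format A 21/35 = 60.0% → Format A
Retail: the hybrid format 21/26 = 80.8%, Format A 37/40 = 92.5% → Format A
Overall: the hybrid format 41/92 = 44.6%, Format A 62/104 = 59.6% → Format A
Format A wins overall and in every industry group — no reversal.

Yes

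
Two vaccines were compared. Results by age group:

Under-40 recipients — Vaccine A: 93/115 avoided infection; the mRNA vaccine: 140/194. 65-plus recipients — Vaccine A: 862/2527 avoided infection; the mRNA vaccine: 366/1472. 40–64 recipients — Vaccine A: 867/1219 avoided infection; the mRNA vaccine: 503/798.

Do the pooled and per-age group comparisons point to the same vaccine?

Yes

Under-40: Vaccine A 93/115 = 80.9%, the mRNA vaccine 140/194 = 72.2% → Vaccine A
65-plus: Vaccine A 862/2527 = 34.1%, the mRNA vaccine 366/1472 = 24.9% → Vaccine A
40–64: Vaccine A 867/1219 = 71.1%, the mRNA vaccine 503/798 = 63.0% → Vaccine A
Overall: Vaccine A 1822/3861 = 47.2%, the mRNA vaccine 1009/2464 = 40.9% → Vaccine A
Vaccine A wins overall and in every age group — no reversal.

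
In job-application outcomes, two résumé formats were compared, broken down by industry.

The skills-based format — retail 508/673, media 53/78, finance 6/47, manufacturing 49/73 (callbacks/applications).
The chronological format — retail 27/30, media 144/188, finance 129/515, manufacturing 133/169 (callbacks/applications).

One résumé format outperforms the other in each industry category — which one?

the chronological format

Retail: the skills-based format 508/673 = 75.5%, the chronological format 27/30 = 90.0% → the chronological format
Media: the skills-based format 53/78 = 67.9%, the chronological format 144/188 = 76.6% → the chronological format
Finance: the skills-based format 6/47 = 12.8%, the chronological format 129/515 = 25.0% → the chronological format
Manufacturing: the skills-based format 49/73 = 67.1%, the chronological format 133/169 = 78.7% → the chronological format
The chronological format has the higher rate in all 4 groups.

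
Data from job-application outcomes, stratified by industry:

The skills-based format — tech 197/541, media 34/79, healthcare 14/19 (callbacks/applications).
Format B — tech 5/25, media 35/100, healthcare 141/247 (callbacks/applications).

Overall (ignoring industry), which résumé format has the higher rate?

Tech: the skills-based format 197/541 = 36.4%, Format B 5/25 = 20.0% → the skills-based format
Media: the skills-based format 34/79 = 43.0%, Format B 35/100 = 35.0% → the skills-based format
Healthcare: the skills-based format 14/19 = 73.7%, Format B 141/247 = 57.1% → the skills-based format
Overall: the skills-based format 245/639 = 38.3%, Format B 181/372 = 48.7% → Format B
(The skills-based format wins every industry group but Format B wins overall — the skills-based format's applications skew toward the low-rate tech group.)

Format B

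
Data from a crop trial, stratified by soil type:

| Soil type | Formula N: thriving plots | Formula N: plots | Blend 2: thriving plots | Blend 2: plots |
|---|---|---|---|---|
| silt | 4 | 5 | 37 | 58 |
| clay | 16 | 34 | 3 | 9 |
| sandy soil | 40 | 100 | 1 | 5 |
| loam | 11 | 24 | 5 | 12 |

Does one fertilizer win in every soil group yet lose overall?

Yes

Silt: Formula N 4/5 = 80.0%, Blend 2 37/58 = 63.8% → Formula N
Clay: Formula N 16/34 = 47.1%, Blend 2 3/9 = 33.3% → Formula N
Sandy soil: Formula N 40/100 = 40.0%, Blend 2 1/5 = 20.0% → Formula N
Loam: Formula N 11/24 = 45.8%, Blend 2 5/12 = 41.7% → Formula N
Overall: Formula N 71/163 = 43.6%, Blend 2 46/84 = 54.8% → Blend 2
Formula N wins each soil group but Blend 2 wins overall — the comparison reverses. Formula N's plots skew toward sandy soil, which has a lower base rate.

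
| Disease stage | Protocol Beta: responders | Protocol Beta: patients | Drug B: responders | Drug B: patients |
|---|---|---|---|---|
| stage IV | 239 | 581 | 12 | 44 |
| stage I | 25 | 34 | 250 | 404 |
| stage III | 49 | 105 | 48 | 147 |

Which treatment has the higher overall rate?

Stage IV: Protocol Beta 239/581 = 41.1%, Drug B 12/44 = 27.3% → Protocol Beta
Stage I: Protocol Beta 25/34 = 73.5%, Drug B 250/404 = 61.9% → Protocol Beta
Stage III: Protocol Beta 49/105 = 46.7%, Drug B 48/147 = 32.7% → Protocol Beta
Overall: Protocol Beta 313/720 = 43.5%, Drug B 310/595 = 52.1% → Drug B
(Protocol Beta wins every disease group but Drug B wins overall — Protocol Beta's patients skew toward the low-rate stage IV group.)

Drug B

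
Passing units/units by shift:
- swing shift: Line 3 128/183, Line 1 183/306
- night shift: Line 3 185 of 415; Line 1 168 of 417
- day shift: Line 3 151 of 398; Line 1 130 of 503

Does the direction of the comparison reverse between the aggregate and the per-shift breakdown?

Swing shift: Line 3 128/183 = 69.9%, Line 1 183/306 = 59.8% → Line 3
Night shift: Line 3 185/415 = 44.6%, Line 1 168/417 = 40.3% → Line 3
Day shift: Line 3 151/398 = 37.9%, Line 1 130/503 = 25.8% → Line 3
Overall: Line 3 464/996 = 46.6%, Line 1 481/1226 = 39.2% → Line 3
Line 3 wins overall and in every shift group — no reversal.

No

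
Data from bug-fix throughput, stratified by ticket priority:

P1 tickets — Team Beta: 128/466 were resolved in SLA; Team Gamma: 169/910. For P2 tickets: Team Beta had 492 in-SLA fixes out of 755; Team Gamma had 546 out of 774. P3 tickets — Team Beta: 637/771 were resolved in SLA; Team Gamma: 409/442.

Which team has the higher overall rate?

Team Beta

P1: Team Beta 128/466 = 27.5%, Team Gamma 169/910 = 18.6% → Team Beta
P2: Team Beta 492/755 = 65.2%, Team Gamma 546/774 = 70.5% → Team Gamma
P3: Team Beta 637/771 = 82.6%, Team Gamma 409/442 = 92.5% → Team Gamma
Overall: Team Beta 1257/1992 = 63.1%, Team Gamma 1124/2126 = 52.9% → Team Beta
(Neither sweeps every ticket group, but Team Beta has the higher pooled rate.)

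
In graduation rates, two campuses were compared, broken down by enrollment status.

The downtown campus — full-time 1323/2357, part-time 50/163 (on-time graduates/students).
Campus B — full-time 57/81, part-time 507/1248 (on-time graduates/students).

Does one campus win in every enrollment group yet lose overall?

Full-time: the downtown campus 1323/2357 = 56.1%, Campus B 57/81 = 70.4% → Campus B
Part-time: the downtown campus 50/163 = 30.7%, Campus B 507/1248 = 40.6% → Campus B
Overall: the downtown campus 1373/2520 = 54.5%, Campus B 564/1329 = 42.4% → the downtown campus
Campus B wins each enrollment group but the downtown campus wins overall — the comparison reverses. Campus B's students skew toward part-time, which has a lower base rate.

Yes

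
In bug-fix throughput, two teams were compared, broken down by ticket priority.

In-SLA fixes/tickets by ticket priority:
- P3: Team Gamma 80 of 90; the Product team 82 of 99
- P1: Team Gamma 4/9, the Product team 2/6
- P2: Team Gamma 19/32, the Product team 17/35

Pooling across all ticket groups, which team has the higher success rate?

P3: Team Gamma 80/90 = 88.9%, the Product team 82/99 = 82.8% → Team Gamma
P1: Team Gamma 4/9 = 44.4%, the Product team 2/6 = 33.3% → Team Gamma
P2: Team Gamma 19/32 = 59.4%, the Product team 17/35 = 48.6% → Team Gamma
Overall: Team Gamma 103/131 = 78.6%, the Product team 101/140 = 72.1% → Team Gamma

Team Gamma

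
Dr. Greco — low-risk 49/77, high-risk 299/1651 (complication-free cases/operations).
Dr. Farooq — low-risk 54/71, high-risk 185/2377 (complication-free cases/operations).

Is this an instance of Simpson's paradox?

Low-risk: Dr. Greco 49/77 = 63.6%, Dr. Farooq 54/71 = 76.1% → Dr. Farooq
High-risk: Dr. Greco 299/1651 = 18.1%, Dr. Farooq 185/2377 = 7.8% → Dr. Greco
Overall: Dr. Greco 348/1728 = 20.1%, Dr. Farooq 239/2448 = 9.8% → Dr. Greco
Neither sweeps: Dr. Greco wins 1 of 2 groups, Dr. Farooq wins 1. Dr. Greco wins overall but not every group — no Simpson reversal.

No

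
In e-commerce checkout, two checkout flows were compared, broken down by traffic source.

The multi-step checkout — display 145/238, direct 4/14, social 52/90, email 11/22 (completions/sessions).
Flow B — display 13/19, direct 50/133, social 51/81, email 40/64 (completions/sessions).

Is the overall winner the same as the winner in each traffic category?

No

Display: the multi-step checkout 145/238 = 60.9%, Flow B 13/19 = 68.4% → Flow B
Direct: the multi-step checkout 4/14 = 28.6%, Flow B 50/133 = 37.6% → Flow B
Social: the multi-step checkout 52/90 = 57.8%, Flow B 51/81 = 63.0% → Flow B
Email: the multi-step checkout 11/22 = 50.0%, Flow B 40/64 = 62.5% → Flow B
Overall: the multi-step checkout 212/364 = 58.2%, Flow B 154/297 = 51.9% → the multi-step checkout
Flow B wins each traffic group but the multi-step checkout wins overall — the comparison reverses. Flow B's sessions skew toward direct, which has a lower base rate.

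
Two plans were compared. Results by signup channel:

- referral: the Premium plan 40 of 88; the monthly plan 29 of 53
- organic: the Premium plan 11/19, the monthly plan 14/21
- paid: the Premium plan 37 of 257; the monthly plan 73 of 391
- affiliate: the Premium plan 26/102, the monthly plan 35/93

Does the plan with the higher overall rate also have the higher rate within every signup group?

Referral: the Premium plan 40/88 = 45.5%, the monthly plan 29/53 = 54.7% → the monthly plan
Organic: the Premium plan 11/19 = 57.9%, the monthly plan 14/21 = 66.7% → the monthly plan
Paid: the Premium plan 37/257 = 14.4%, the monthly plan 73/391 = 18.7% → the monthly plan
Affiliate: the Premium plan 26/102 = 25.5%, the monthly plan 35/93 = 37.6% → the monthly plan
Overall: the Premium plan 114/466 = 24.5%, the monthly plan 151/558 = 27.1% → the monthly plan
The monthly plan wins overall and in every signup group — no reversal.

Yes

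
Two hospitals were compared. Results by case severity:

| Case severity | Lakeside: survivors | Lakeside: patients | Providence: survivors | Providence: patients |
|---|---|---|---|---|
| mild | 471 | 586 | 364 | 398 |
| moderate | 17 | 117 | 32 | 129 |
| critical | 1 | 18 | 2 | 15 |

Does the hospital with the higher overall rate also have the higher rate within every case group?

Yes

Mild: Lakeside 471/586 = 80.4%, Providence 364/398 = 91.5% → Providence
Moderate: Lakeside 17/117 = 14.5%, Providence 32/129 = 24.8% → Providence
Critical: Lakeside 1/18 = 5.6%, Providence 2/15 = 13.3% → Providence
Overall: Lakeside 489/721 = 67.8%, Providence 398/542 = 73.4% → Providence
Providence wins overall and in every case group — no reversal.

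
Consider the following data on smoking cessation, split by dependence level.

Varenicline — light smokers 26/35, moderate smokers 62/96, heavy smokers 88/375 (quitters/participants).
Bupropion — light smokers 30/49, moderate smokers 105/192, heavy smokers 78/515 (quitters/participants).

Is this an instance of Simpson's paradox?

No

Light smokers: varenicline 26/35 = 74.3%, bupropion 30/49 = 61.2% → varenicline
Moderate smokers: varenicline 62/96 = 64.6%, bupropion 105/192 = 54.7% → varenicline
Heavy smokers: varenicline 88/375 = 23.5%, bupropion 78/515 = 15.1% → varenicline
Overall: varenicline 176/506 = 34.8%, bupropion 213/756 = 28.2% → varenicline
Varenicline wins overall and in every dependence group — no reversal.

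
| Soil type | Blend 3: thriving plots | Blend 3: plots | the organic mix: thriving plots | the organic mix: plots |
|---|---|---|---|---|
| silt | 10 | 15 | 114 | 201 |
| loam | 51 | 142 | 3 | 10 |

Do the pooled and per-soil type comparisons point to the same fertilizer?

Silt: Blend 3 10/15 = 66.7%, the organic mix 114/201 = 56.7% → Blend 3
Loam: Blend 3 51/142 = 35.9%, the organic mix 3/10 = 30.0% → Blend 3
Overall: Blend 3 61/157 = 38.9%, the organic mix 117/211 = 55.5% → the organic mix
Blend 3 wins each soil group but the organic mix wins overall — the comparison reverses. Blend 3's plots skew toward loam, which has a lower base rate.

No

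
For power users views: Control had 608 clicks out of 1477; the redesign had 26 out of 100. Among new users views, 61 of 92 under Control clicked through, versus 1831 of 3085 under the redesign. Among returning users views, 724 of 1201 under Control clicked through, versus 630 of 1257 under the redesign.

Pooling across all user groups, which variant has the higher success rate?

Power users: Control 608/1477 = 41.2%, the redesign 26/100 = 26.0% → Control
New users: Control 61/92 = 66.3%, the redesign 1831/3085 = 59.4% → Control
Returning users: Control 724/1201 = 60.3%, the redesign 630/1257 = 50.1% → Control
Overall: Control 1393/2770 = 50.3%, the redesign 2487/4442 = 56.0% → the redesign
(Control wins every user group but the redesign wins overall — Control's views skew toward the low-rate power users group.)

the redesign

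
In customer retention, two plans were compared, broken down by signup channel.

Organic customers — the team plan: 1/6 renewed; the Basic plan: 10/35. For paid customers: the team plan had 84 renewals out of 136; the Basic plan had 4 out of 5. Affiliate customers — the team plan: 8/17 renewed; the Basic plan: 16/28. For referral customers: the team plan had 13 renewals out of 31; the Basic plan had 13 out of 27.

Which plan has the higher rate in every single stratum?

Organic: the team plan 1/6 = 16.7%, the Basic plan 10/35 = 28.6% → the Basic plan
Paid: the team plan 84/136 = 61.8%, the Basic plan 4/5 = 80.0% → the Basic plan
Affiliate: the team plan 8/17 = 47.1%, the Basic plan 16/28 = 57.1% → the Basic plan
Referral: the team plan 13/31 = 41.9%, the Basic plan 13/27 = 48.1% → the Basic plan
The Basic plan has the higher rate in all 4 groups.

the Basic plan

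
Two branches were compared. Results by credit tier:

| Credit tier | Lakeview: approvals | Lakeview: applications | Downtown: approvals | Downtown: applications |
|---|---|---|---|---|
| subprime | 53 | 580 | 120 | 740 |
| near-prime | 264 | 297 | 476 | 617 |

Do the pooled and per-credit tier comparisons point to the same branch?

No

Subprime: Lakeview 53/580 = 9.1%, Downtown 120/740 = 16.2% → Downtown
Near-prime: Lakeview 264/297 = 88.9%, Downtown 476/617 = 77.1% → Lakeview
Overall: Lakeview 317/877 = 36.1%, Downtown 596/1357 = 43.9% → Downtown
Neither sweeps: Lakeview wins 1 of 2 groups, Downtown wins 1. Downtown wins overall but not every group — no Simpson reversal.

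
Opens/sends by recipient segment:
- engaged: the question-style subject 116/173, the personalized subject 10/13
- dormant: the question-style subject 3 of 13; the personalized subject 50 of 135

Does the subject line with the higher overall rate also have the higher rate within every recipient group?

Engaged: the question-style subject 116/173 = 67.1%, the personalized subject 10/13 = 76.9% → the personalized subject
Dormant: the question-style subject 3/13 = 23.1%, the personalized subject 50/135 = 37.0% → the personalized subject
Overall: the question-style subject 119/186 = 64.0%, the personalized subject 60/148 = 40.5% → the question-style subject
The personalized subject wins each recipient group but the question-style subject wins overall — the comparison reverses. The personalized subject's sends skew toward dormant, which has a lower base rate.

No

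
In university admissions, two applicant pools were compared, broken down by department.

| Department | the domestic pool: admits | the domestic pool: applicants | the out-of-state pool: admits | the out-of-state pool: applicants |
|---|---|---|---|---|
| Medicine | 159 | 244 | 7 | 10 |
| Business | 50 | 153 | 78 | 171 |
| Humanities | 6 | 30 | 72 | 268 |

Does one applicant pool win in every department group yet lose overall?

Medicine: the domestic pool 159/244 = 65.2%, the out-of-state pool 7/10 = 70.0% → the out-of-state pool
Business: the domestic pool 50/153 = 32.7%, the out-of-state pool 78/171 = 45.6% → the out-of-state pool
Humanities: the domestic pool 6/30 = 20.0%, the out-of-state pool 72/268 = 26.9% → the out-of-state pool
Overall: the domestic pool 215/427 = 50.4%, the out-of-state pool 157/449 = 35.0% → the domestic pool
The out-of-state pool wins each department group but the domestic pool wins overall — the comparison reverses. The out-of-state pool's applicants skew toward Humanities, which has a lower base rate.

Yes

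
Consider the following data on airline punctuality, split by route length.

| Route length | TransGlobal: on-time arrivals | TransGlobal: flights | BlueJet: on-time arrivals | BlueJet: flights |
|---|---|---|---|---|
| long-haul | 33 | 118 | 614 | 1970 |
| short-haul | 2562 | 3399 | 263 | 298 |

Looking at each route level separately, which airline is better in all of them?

BlueJet

Long-haul: TransGlobal 33/118 = 28.0%, BlueJet 614/1970 = 31.2% → BlueJet
Short-haul: TransGlobal 2562/3399 = 75.4%, BlueJet 263/298 = 88.3% → BlueJet
BlueJet has the higher rate in both groups.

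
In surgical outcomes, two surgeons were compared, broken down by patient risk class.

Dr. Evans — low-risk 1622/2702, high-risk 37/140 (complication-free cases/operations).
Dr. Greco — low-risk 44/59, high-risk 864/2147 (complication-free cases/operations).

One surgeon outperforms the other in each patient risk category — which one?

Dr. Greco

Low-risk: Dr. Evans 1622/2702 = 60.0%, Dr. Greco 44/59 = 74.6% → Dr. Greco
High-risk: Dr. Evans 37/140 = 26.4%, Dr. Greco 864/2147 = 40.2% → Dr. Greco
Dr. Greco has the higher rate in both groups.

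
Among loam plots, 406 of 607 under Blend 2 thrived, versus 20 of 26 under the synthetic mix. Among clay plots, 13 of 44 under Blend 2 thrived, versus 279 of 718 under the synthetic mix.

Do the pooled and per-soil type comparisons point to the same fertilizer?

No

Loam: Blend 2 406/607 = 66.9%, the synthetic mix 20/26 = 76.9% → the synthetic mix
Clay: Blend 2 13/44 = 29.5%, the synthetic mix 279/718 = 38.9% → the synthetic mix
Overall: Blend 2 419/651 = 64.4%, the synthetic mix 299/744 = 40.2% → Blend 2
The synthetic mix wins each soil group but Blend 2 wins overall — the comparison reverses. The synthetic mix's plots skew toward clay, which has a lower base rate.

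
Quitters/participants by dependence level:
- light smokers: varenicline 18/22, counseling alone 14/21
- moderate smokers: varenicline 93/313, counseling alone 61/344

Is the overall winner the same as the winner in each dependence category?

Light smokers: varenicline 18/22 = 81.8%, counseling alone 14/21 = 66.7% → varenicline
Moderate smokers: varenicline 93/313 = 29.7%, counseling alone 61/344 = 17.7% → varenicline
Overall: varenicline 111/335 = 33.1%, counseling alone 75/365 = 20.5% → varenicline
Varenicline wins overall and in every dependence group — no reversal.

Yes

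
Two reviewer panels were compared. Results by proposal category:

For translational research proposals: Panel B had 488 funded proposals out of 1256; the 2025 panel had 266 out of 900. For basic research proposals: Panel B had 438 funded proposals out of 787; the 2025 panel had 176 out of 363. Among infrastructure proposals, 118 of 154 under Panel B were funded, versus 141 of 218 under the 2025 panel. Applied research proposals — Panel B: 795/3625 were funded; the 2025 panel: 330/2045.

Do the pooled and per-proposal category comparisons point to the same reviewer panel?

Translational research: Panel B 488/1256 = 38.9%, the 2025 panel 266/900 = 29.6% → Panel B
Basic research: Panel B 438/787 = 55.7%, the 2025 panel 176/363 = 48.5% → Panel B
Infrastructure: Panel B 118/154 = 76.6%, the 2025 panel 141/218 = 64.7% → Panel B
Applied research: Panel B 795/3625 = 21.9%, the 2025 panel 330/2045 = 16.1% → Panel B
Overall: Panel B 1839/5822 = 31.6%, the 2025 panel 913/3526 = 25.9% → Panel B
Panel B wins overall and in every proposal group — no reversal.

Yes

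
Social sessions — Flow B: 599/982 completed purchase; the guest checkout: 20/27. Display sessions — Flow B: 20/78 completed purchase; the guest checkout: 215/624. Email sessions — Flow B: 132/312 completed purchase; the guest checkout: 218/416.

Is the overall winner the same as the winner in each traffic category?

Social: Flow B 599/982 = 61.0%, the guest checkout 20/27 = 74.1% → the guest checkout
Display: Flow B 20/78 = 25.6%, the guest checkout 215/624 = 34.5% → the guest checkout
Email: Flow B 132/312 = 42.3%, the guest checkout 218/416 = 52.4% → the guest checkout
Overall: Flow B 751/1372 = 54.7%, the guest checkout 453/1067 = 42.5% → Flow B
The guest checkout wins each traffic group but Flow B wins overall — the comparison reverses. The guest checkout's sessions skew toward display, which has a lower base rate.

No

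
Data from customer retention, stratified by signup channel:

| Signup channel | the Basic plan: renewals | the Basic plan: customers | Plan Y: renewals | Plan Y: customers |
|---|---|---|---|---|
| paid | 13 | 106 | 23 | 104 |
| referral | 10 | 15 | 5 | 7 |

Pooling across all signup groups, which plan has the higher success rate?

Plan Y

Paid: the Basic plan 13/106 = 12.3%, Plan Y 23/104 = 22.1% → Plan Y
Referral: the Basic plan 10/15 = 66.7%, Plan Y 5/7 = 71.4% → Plan Y
Overall: the Basic plan 23/121 = 19.0%, Plan Y 28/111 = 25.2% → Plan Y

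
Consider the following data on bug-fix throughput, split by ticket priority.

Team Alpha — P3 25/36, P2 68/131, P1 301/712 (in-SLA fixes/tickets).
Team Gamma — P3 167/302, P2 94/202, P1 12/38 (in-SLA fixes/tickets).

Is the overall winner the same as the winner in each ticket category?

P3: Team Alpha 25/36 = 69.4%, Team Gamma 167/302 = 55.3% → Team Alpha
P2: Team Alpha 68/131 = 51.9%, Team Gamma 94/202 = 46.5% → Team Alpha
P1: Team Alpha 301/712 = 42.3%, Team Gamma 12/38 = 31.6% → Team Alpha
Overall: Team Alpha 394/879 = 44.8%, Team Gamma 273/542 = 50.4% → Team Gamma
Team Alpha wins each ticket group but Team Gamma wins overall — the comparison reverses. Team Alpha's tickets skew toward P1, which has a lower base rate.

No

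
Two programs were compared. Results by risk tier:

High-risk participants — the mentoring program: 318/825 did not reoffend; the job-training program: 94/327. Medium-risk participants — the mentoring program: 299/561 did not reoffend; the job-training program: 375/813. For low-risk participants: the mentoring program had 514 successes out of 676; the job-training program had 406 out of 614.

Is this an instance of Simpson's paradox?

No

High-risk: the mentoring program 318/825 = 38.5%, the job-training program 94/327 = 28.7% → the mentoring program
Medium-risk: the mentoring program 299/561 = 53.3%, the job-training program 375/813 = 46.1% → the mentoring program
Low-risk: the mentoring program 514/676 = 76.0%, the job-training program 406/614 = 66.1% → the mentoring program
Overall: the mentoring program 1131/2062 = 54.8%, the job-training program 875/1754 = 49.9% → the mentoring program
The mentoring program wins overall and in every risk group — no reversal.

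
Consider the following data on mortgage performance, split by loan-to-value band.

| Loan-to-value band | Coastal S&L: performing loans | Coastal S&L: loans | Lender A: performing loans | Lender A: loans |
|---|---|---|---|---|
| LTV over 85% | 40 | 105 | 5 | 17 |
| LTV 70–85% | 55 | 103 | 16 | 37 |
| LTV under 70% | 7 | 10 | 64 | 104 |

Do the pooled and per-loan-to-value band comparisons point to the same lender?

No

LTV over 85%: Coastal S&L 40/105 = 38.1%, Lender A 5/17 = 29.4% → Coastal S&L
LTV 70–85%: Coastal S&L 55/103 = 53.4%, Lender A 16/37 = 43.2% → Coastal S&L
LTV under 70%: Coastal S&L 7/10 = 70.0%, Lender A 64/104 = 61.5% → Coastal S&L
Overall: Coastal S&L 102/218 = 46.8%, Lender A 85/158 = 53.8% → Lender A
Coastal S&L wins each loan-to-value group but Lender A wins overall — the comparison reverses. Coastal S&L's loans skew toward LTV over 85%, which has a lower base rate.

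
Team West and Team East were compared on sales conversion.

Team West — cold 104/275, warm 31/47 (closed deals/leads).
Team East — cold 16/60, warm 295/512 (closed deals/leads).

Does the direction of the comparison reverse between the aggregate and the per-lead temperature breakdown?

Cold: Team West 104/275 = 37.8%, Team East 16/60 = 26.7% → Team West
Warm: Team West 31/47 = 66.0%, Team East 295/512 = 57.6% → Team West
Overall: Team West 135/322 = 41.9%, Team East 311/572 = 54.4% → Team East
Team West wins each lead group but Team East wins overall — the comparison reverses. Team West's leads skew toward cold, which has a lower base rate.

Yes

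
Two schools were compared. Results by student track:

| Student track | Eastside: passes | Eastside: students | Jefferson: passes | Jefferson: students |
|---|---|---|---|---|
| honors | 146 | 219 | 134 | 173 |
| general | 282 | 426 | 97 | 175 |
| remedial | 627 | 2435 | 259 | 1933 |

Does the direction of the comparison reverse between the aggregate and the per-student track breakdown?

Honors: Eastside 146/219 = 66.7%, Jefferson 134/173 = 77.5% → Jefferson
General: Eastside 282/426 = 66.2%, Jefferson 97/175 = 55.4% → Eastside
Remedial: Eastside 627/2435 = 25.7%, Jefferson 259/1933 = 13.4% → Eastside
Overall: Eastside 1055/3080 = 34.3%, Jefferson 490/2281 = 21.5% → Eastside
Neither sweeps: Eastside wins 2 of 3 groups, Jefferson wins 1. Eastside wins overall but not every group — no Simpson reversal.

No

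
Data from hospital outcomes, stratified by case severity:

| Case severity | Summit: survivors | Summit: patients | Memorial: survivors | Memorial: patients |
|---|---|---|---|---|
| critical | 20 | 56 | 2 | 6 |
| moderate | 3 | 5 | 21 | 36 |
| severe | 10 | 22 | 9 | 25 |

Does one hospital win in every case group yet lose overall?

Yes

Critical: Summit 20/56 = 35.7%, Memorial 2/6 = 33.3% → Summit
Moderate: Summit 3/5 = 60.0%, Memorial 21/36 = 58.3% → Summit
Severe: Summit 10/22 = 45.5%, Memorial 9/25 = 36.0% → Summit
Overall: Summit 33/83 = 39.8%, Memorial 32/67 = 47.8% → Memorial
Summit wins each case group but Memorial wins overall — the comparison reverses. Summit's patients skew toward critical, which has a lower base rate.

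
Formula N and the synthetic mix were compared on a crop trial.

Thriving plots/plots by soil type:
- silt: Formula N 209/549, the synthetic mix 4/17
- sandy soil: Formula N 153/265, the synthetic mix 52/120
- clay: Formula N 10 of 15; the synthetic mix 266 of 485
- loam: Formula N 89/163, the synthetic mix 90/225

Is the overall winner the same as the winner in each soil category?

No

Silt: Formula N 209/549 = 38.1%, the synthetic mix 4/17 = 23.5% → Formula N
Sandy soil: Formula N 153/265 = 57.7%, the synthetic mix 52/120 = 43.3% → Formula N
Clay: Formula N 10/15 = 66.7%, the synthetic mix 266/485 = 54.8% → Formula N
Loam: Formula N 89/163 = 54.6%, the synthetic mix 90/225 = 40.0% → Formula N
Overall: Formula N 461/992 = 46.5%, the synthetic mix 412/847 = 48.6% → the synthetic mix
Formula N wins each soil group but the synthetic mix wins overall — the comparison reverses. Formula N's plots skew toward silt, which has a lower base rate.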